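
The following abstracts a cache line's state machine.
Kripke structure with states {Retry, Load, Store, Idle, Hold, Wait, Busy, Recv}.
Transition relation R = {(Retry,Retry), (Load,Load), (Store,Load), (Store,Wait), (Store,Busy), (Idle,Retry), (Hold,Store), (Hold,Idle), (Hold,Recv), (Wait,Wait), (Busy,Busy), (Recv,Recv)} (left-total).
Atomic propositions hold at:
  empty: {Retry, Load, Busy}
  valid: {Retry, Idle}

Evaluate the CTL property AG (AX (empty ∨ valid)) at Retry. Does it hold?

Yes

Sat(empty ∨ valid) = {Retry, Load, Idle, Busy}
Sat(AX (empty ∨ valid)) = {s : every successor in {Retry, Load, Idle, Busy}} = {Retry, Load, Idle, Busy}
AG (AX (empty ∨ valid)): greatest fixpoint, start Z0 = {Retry, Load, Idle, Busy}, keep only states in Sat with every successor in Z. Already a fixed point.
Sat(AG (AX (empty ∨ valid))) = {Retry, Load, Idle, Busy}
Retry ∈ Sat(AG (AX (empty ∨ valid))) = {Retry, Load, Idle, Busy}, so the formula holds at Retry.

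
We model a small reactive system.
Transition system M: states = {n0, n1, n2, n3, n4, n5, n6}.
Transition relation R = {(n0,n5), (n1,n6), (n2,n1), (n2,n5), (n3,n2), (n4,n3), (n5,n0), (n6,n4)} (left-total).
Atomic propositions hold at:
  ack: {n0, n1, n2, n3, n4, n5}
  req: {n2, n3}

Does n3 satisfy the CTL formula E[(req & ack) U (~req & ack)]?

Yes

Sat(req & ack) = {n2, n3}
Sat(~req) = {n0, n1, n4, n5, n6}
Sat(~req & ack) = {n0, n1, n4, n5}
E[(req & ack) U (~req & ack)]: least fixpoint, start Z0 = Sat((~req & ack)) = {n0, n1, n4, n5}, add states in Sat(req & ack) with some successor in Z. Z1 = {n0, n1, n2, n4, n5}; Z2 = {n0, n1, n2, n3, n4, n5}; fixed.
Sat(E[(req & ack) U (~req & ack)]) = {n0, n1, n2, n3, n4, n5}
n3 ∈ Sat(E[(req & ack) U (~req & ack)]) = {n0, n1, n2, n3, n4, n5}, so the formula holds at n3.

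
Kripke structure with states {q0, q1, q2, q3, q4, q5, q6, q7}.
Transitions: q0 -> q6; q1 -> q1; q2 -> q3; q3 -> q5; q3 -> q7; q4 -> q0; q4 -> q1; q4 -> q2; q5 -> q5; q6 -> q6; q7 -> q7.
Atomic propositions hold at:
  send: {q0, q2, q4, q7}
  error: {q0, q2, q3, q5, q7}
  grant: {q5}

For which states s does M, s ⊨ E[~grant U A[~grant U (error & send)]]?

{q0, q2, q3, q4, q7}

Sat(~grant) = {q0, q1, q2, q3, q4, q6, q7}
Sat(error & send) = {q0, q2, q7}
A[~grant U (error & send)]: least fixpoint, start Z0 = Sat((error & send)) = {q0, q2, q7}, add states in Sat(~grant) with every successor in Z. Already a fixed point.
Sat(A[~grant U (error & send)]) = {q0, q2, q7}
E[~grant U A[~grant U (error & send)]]: least fixpoint, start Z0 = Sat(A[~grant U (error & send)]) = {q0, q2, q7}, add states in Sat(~grant) with some successor in Z. Z1 = {q0, q2, q3, q4, q7}; fixed.
Sat(E[~grant U A[~grant U (error & send)]]) = {q0, q2, q3, q4, q7}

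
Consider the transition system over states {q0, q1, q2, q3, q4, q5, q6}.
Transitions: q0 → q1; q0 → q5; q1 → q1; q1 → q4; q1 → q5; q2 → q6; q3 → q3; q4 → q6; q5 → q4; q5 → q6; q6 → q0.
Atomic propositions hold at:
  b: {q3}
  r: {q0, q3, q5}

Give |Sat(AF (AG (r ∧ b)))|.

Sat(r ∧ b) = {q3}
AG (r ∧ b): greatest fixpoint, start Z0 = {q3}, keep only states in Sat with every successor in Z. Already a fixed point.
Sat(AG (r ∧ b)) = {q3}
AF (AG (r ∧ b)): least fixpoint, start Z0 = {q3}, add states with every successor in Z. Already a fixed point.
Sat(AF (AG (r ∧ b))) = {q3}
|Sat(AF (AG (r ∧ b)))| = |{q3}| = 1.

1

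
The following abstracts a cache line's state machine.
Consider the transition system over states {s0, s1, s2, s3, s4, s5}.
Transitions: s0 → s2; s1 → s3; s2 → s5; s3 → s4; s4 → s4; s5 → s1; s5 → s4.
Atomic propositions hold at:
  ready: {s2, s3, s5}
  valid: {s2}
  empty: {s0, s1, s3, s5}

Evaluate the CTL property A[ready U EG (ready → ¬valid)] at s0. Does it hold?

No

Sat(¬valid) = {s0, s1, s3, s4, s5}
Sat(ready → ¬valid) = {s0, s1, s3, s4, s5}
EG (ready → ¬valid): greatest fixpoint, start Z0 = {s0, s1, s3, s4, s5}, keep only states in Sat with some successor in Z. Z1 = {s1, s3, s4, s5}; fixed.
Sat(EG (ready → ¬valid)) = {s1, s3, s4, s5}
A[ready U EG (ready → ¬valid)]: least fixpoint, start Z0 = Sat(EG (ready → ¬valid)) = {s1, s3, s4, s5}, add states in Sat(ready) with every successor in Z. Z1 = {s1, s2, s3, s4, s5}; fixed.
Sat(A[ready U EG (ready → ¬valid)]) = {s1, s2, s3, s4, s5}
s0 ∉ Sat(A[ready U EG (ready → ¬valid)]) = {s1, s2, s3, s4, s5}, so the formula does not hold at s0.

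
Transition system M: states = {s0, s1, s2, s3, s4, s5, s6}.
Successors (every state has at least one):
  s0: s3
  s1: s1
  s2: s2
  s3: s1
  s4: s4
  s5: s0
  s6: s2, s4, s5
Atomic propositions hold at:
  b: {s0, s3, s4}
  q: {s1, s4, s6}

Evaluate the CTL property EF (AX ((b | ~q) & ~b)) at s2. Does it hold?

Sat(~q) = {s0, s2, s3, s5}
Sat(b | ~q) = {s0, s2, s3, s4, s5}
Sat(~b) = {s1, s2, s5, s6}
Sat((b | ~q) & ~b) = {s2, s5}
Sat(AX ((b | ~q) & ~b)) = {s : every successor in {s2, s5}} = {s2}
EF (AX ((b | ~q) & ~b)): least fixpoint, start Z0 = {s2}, add states with some successor in Z. Z1 = {s2, s6}; fixed.
Sat(EF (AX ((b | ~q) & ~b))) = {s2, s6}
s2 ∈ Sat(EF (AX ((b | ~q) & ~b))) = {s2, s6}, so the formula holds at s2.

Yes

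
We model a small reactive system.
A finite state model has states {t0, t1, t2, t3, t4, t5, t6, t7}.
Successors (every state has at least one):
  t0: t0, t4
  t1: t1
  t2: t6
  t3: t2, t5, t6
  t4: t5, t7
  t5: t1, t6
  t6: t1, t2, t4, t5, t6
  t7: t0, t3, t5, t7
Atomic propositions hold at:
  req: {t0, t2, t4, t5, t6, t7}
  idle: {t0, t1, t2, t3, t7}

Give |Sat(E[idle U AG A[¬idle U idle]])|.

Sat(¬idle) = {t4, t5, t6}
A[¬idle U idle]: least fixpoint, start Z0 = Sat(idle) = {t0, t1, t2, t3, t7}, add states in Sat(¬idle) with every successor in Z. Already a fixed point.
Sat(A[¬idle U idle]) = {t0, t1, t2, t3, t7}
AG A[¬idle U idle]: greatest fixpoint, start Z0 = {t0, t1, t2, t3, t7}, keep only states in Sat with every successor in Z. Z1 = {t1}; fixed.
Sat(AG A[¬idle U idle]) = {t1}
E[idle U AG A[¬idle U idle]]: least fixpoint, start Z0 = Sat(AG A[¬idle U idle]) = {t1}, add states in Sat(idle) with some successor in Z. Already a fixed point.
Sat(E[idle U AG A[¬idle U idle]]) = {t1}
|Sat(E[idle U AG A[¬idle U idle]])| = |{t1}| = 1.

1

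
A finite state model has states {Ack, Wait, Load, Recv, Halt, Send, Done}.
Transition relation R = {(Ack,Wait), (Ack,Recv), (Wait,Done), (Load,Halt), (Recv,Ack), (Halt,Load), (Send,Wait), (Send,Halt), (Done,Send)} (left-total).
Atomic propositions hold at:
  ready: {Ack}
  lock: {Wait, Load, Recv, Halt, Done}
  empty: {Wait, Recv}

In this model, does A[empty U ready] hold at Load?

A[empty U ready]: least fixpoint, start Z0 = Sat(ready) = {Ack}, add states in Sat(empty) with every successor in Z. Z1 = {Ack, Recv}; fixed.
Sat(A[empty U ready]) = {Ack, Recv}
Load ∉ Sat(A[empty U ready]) = {Ack, Recv}, so the formula does not hold at Load.

No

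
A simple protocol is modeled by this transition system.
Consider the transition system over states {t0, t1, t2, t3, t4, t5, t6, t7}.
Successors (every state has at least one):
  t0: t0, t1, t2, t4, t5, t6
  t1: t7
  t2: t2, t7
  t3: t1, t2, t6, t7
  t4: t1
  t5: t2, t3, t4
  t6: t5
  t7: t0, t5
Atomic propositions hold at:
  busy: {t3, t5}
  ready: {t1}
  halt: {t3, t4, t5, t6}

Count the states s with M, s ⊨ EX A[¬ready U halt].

Sat(¬ready) = {t0, t2, t3, t4, t5, t6, t7}
A[¬ready U halt]: least fixpoint, start Z0 = Sat(halt) = {t3, t4, t5, t6}, add states in Sat(¬ready) with every successor in Z. Already a fixed point.
Sat(A[¬ready U halt]) = {t3, t4, t5, t6}
Sat(EX A[¬ready U halt]) = {s : some successor in {t3, t4, t5, t6}} = {t0, t3, t5, t6, t7}
|Sat(EX A[¬ready U halt])| = |{t0, t3, t5, t6, t7}| = 5.

5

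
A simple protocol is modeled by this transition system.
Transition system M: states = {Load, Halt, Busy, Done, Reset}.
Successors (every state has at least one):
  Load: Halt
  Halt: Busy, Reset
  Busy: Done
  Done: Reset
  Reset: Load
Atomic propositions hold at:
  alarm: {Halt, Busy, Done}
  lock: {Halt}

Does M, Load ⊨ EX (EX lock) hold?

Sat(EX lock) = {s : some successor in {Halt}} = {Load}
Sat(EX (EX lock)) = {s : some successor in {Load}} = {Reset}
Load ∉ Sat(EX (EX lock)) = {Reset}, so the formula does not hold at Load.

No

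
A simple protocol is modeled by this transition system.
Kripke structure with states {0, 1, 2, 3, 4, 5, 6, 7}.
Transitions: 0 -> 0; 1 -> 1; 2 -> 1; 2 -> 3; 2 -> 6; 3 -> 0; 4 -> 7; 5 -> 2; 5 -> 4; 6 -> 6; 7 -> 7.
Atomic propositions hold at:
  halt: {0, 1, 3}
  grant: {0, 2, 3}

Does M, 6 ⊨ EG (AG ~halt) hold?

Yes

Sat(~halt) = {2, 4, 5, 6, 7}
AG ~halt: greatest fixpoint, start Z0 = {2, 4, 5, 6, 7}, keep only states in Sat with every successor in Z. Z1 = {4, 5, 6, 7}; Z2 = {4, 6, 7}; fixed.
Sat(AG ~halt) = {4, 6, 7}
EG (AG ~halt): greatest fixpoint, start Z0 = {4, 6, 7}, keep only states in Sat with some successor in Z. Already a fixed point.
Sat(EG (AG ~halt)) = {4, 6, 7}
6 ∈ Sat(EG (AG ~halt)) = {4, 6, 7}, so the formula holds at 6.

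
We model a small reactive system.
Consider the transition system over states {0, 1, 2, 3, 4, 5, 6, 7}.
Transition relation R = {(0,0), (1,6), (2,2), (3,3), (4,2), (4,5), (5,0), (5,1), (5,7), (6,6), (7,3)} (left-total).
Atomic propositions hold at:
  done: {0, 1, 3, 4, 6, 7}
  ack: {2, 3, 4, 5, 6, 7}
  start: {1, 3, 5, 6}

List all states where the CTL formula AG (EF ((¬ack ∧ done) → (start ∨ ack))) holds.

Sat(¬ack) = {0, 1}
Sat(¬ack ∧ done) = {0, 1}
Sat(start ∨ ack) = {1, 2, 3, 4, 5, 6, 7}
Sat((¬ack ∧ done) → (start ∨ ack)) = {1, 2, 3, 4, 5, 6, 7}
EF ((¬ack ∧ done) → (start ∨ ack)): least fixpoint, start Z0 = {1, 2, 3, 4, 5, 6, 7}, add states with some successor in Z. Already a fixed point.
Sat(EF ((¬ack ∧ done) → (start ∨ ack))) = {1, 2, 3, 4, 5, 6, 7}
AG (EF ((¬ack ∧ done) → (start ∨ ack))): greatest fixpoint, start Z0 = {1, 2, 3, 4, 5, 6, 7}, keep only states in Sat with every successor in Z. Z1 = {1, 2, 3, 4, 6, 7}; Z2 = {1, 2, 3, 6, 7}; fixed.
Sat(AG (EF ((¬ack ∧ done) → (start ∨ ack)))) = {1, 2, 3, 6, 7}

{1, 2, 3, 6, 7}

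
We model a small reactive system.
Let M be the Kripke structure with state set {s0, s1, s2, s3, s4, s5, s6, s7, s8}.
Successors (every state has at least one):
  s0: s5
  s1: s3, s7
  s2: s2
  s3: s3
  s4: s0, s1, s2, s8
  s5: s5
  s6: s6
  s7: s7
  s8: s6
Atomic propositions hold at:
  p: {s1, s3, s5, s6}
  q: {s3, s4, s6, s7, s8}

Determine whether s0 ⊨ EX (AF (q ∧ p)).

Sat(q ∧ p) = {s3, s6}
AF (q ∧ p): least fixpoint, start Z0 = {s3, s6}, add states with every successor in Z. Z1 = {s3, s6, s8}; fixed.
Sat(AF (q ∧ p)) = {s3, s6, s8}
Sat(EX (AF (q ∧ p))) = {s : some successor in {s3, s6, s8}} = {s1, s3, s4, s6, s8}
s0 ∉ Sat(EX (AF (q ∧ p))) = {s1, s3, s4, s6, s8}, so the formula does not hold at s0.

No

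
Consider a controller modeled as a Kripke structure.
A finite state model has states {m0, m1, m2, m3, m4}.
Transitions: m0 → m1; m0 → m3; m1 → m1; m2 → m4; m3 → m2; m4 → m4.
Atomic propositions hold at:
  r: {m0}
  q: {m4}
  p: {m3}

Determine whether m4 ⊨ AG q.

Yes

AG q: greatest fixpoint, start Z0 = {m4}, keep only states in Sat with every successor in Z. Already a fixed point.
Sat(AG q) = {m4}
m4 ∈ Sat(AG q) = {m4}, so the formula holds at m4.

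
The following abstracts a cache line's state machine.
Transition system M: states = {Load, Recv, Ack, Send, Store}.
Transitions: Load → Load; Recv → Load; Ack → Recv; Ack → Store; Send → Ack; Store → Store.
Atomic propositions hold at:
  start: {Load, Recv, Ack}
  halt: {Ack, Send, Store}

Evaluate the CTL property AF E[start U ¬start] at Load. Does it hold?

Sat(¬start) = {Send, Store}
E[start U ¬start]: least fixpoint, start Z0 = Sat(¬start) = {Send, Store}, add states in Sat(start) with some successor in Z. Z1 = {Ack, Send, Store}; fixed.
Sat(E[start U ¬start]) = {Ack, Send, Store}
AF E[start U ¬start]: least fixpoint, start Z0 = {Ack, Send, Store}, add states with every successor in Z. Already a fixed point.
Sat(AF E[start U ¬start]) = {Ack, Send, Store}
Load ∉ Sat(AF E[start U ¬start]) = {Ack, Send, Store}, so the formula does not hold at Load.

No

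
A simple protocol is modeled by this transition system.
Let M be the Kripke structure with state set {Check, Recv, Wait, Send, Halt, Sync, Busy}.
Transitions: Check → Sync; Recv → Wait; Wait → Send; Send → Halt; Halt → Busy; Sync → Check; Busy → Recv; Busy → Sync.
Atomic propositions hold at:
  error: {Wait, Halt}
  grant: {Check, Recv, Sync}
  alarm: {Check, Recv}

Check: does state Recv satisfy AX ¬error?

No

Sat(¬error) = {Check, Recv, Send, Sync, Busy}
Sat(AX ¬error) = {s : every successor in {Check, Recv, Send, Sync, Busy}} = {Check, Wait, Halt, Sync, Busy}
Recv ∉ Sat(AX ¬error) = {Check, Wait, Halt, Sync, Busy}, so the formula does not hold at Recv.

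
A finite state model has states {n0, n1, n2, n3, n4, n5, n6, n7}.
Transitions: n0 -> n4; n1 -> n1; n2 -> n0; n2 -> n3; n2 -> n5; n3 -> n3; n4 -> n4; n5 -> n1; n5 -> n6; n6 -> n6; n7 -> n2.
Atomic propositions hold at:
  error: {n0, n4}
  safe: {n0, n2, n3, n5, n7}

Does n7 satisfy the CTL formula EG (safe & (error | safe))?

Sat(error | safe) = {n0, n2, n3, n4, n5, n7}
Sat(safe & (error | safe)) = {n0, n2, n3, n5, n7}
EG (safe & (error | safe)): greatest fixpoint, start Z0 = {n0, n2, n3, n5, n7}, keep only states in Sat with some successor in Z. Z1 = {n2, n3, n7}; fixed.
Sat(EG (safe & (error | safe))) = {n2, n3, n7}
n7 ∈ Sat(EG (safe & (error | safe))) = {n2, n3, n7}, so the formula holds at n7.

Yes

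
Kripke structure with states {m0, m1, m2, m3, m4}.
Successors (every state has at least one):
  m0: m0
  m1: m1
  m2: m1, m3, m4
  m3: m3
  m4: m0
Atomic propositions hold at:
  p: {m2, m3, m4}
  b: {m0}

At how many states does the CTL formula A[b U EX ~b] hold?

3

Sat(~b) = {m1, m2, m3, m4}
Sat(EX ~b) = {s : some successor in {m1, m2, m3, m4}} = {m1, m2, m3}
A[b U EX ~b]: least fixpoint, start Z0 = Sat(EX ~b) = {m1, m2, m3}, add states in Sat(b) with every successor in Z. Already a fixed point.
Sat(A[b U EX ~b]) = {m1, m2, m3}
|Sat(A[b U EX ~b])| = |{m1, m2, m3}| = 3.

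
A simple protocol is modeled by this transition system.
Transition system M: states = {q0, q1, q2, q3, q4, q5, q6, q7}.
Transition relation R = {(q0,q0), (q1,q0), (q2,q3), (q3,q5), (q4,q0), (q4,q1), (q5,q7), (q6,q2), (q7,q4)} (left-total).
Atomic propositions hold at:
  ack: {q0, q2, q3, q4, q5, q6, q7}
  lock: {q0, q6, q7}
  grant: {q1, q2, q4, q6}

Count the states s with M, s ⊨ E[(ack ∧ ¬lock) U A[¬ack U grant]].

Sat(¬lock) = {q1, q2, q3, q4, q5}
Sat(ack ∧ ¬lock) = {q2, q3, q4, q5}
Sat(¬ack) = {q1}
A[¬ack U grant]: least fixpoint, start Z0 = Sat(grant) = {q1, q2, q4, q6}, add states in Sat(¬ack) with every successor in Z. Already a fixed point.
Sat(A[¬ack U grant]) = {q1, q2, q4, q6}
E[(ack ∧ ¬lock) U A[¬ack U grant]]: least fixpoint, start Z0 = Sat(A[¬ack U grant]) = {q1, q2, q4, q6}, add states in Sat(ack ∧ ¬lock) with some successor in Z. Already a fixed point.
Sat(E[(ack ∧ ¬lock) U A[¬ack U grant]]) = {q1, q2, q4, q6}
|Sat(E[(ack ∧ ¬lock) U A[¬ack U grant]])| = |{q1, q2, q4, q6}| = 4.

4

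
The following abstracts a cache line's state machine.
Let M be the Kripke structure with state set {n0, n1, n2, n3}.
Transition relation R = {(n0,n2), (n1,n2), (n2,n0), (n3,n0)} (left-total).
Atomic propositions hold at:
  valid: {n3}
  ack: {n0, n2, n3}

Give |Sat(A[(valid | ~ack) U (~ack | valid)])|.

Sat(~ack) = {n1}
Sat(valid | ~ack) = {n1, n3}
Sat(~ack | valid) = {n1, n3}
A[(valid | ~ack) U (~ack | valid)]: least fixpoint, start Z0 = Sat((~ack | valid)) = {n1, n3}, add states in Sat(valid | ~ack) with every successor in Z. Already a fixed point.
Sat(A[(valid | ~ack) U (~ack | valid)]) = {n1, n3}
|Sat(A[(valid | ~ack) U (~ack | valid)])| = |{n1, n3}| = 2.

2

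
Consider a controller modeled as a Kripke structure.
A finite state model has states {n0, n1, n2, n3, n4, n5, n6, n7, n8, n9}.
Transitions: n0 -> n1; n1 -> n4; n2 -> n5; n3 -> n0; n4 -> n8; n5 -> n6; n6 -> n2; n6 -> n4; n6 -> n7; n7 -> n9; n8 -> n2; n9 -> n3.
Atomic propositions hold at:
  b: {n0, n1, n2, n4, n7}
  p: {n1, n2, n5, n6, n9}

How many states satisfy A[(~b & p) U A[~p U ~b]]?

7

Sat(~b) = {n3, n5, n6, n8, n9}
Sat(~b & p) = {n5, n6, n9}
Sat(~p) = {n0, n3, n4, n7, n8}
A[~p U ~b]: least fixpoint, start Z0 = Sat(~b) = {n3, n5, n6, n8, n9}, add states in Sat(~p) with every successor in Z. Z1 = {n3, n4, n5, n6, n7, n8, n9}; fixed.
Sat(A[~p U ~b]) = {n3, n4, n5, n6, n7, n8, n9}
A[(~b & p) U A[~p U ~b]]: least fixpoint, start Z0 = Sat(A[~p U ~b]) = {n3, n4, n5, n6, n7, n8, n9}, add states in Sat(~b & p) with every successor in Z. Already a fixed point.
Sat(A[(~b & p) U A[~p U ~b]]) = {n3, n4, n5, n6, n7, n8, n9}
|Sat(A[(~b & p) U A[~p U ~b]])| = |{n3, n4, n5, n6, n7, n8, n9}| = 7.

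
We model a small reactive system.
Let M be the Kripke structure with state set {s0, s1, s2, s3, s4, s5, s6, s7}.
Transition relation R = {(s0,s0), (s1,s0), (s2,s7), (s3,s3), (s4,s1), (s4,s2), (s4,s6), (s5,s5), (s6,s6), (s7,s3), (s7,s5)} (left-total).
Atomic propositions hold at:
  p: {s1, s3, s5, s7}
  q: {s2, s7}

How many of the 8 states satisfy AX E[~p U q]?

1

Sat(~p) = {s0, s2, s4, s6}
E[~p U q]: least fixpoint, start Z0 = Sat(q) = {s2, s7}, add states in Sat(~p) with some successor in Z. Z1 = {s2, s4, s7}; fixed.
Sat(E[~p U q]) = {s2, s4, s7}
Sat(AX E[~p U q]) = {s : every successor in {s2, s4, s7}} = {s2}
|Sat(AX E[~p U q])| = |{s2}| = 1.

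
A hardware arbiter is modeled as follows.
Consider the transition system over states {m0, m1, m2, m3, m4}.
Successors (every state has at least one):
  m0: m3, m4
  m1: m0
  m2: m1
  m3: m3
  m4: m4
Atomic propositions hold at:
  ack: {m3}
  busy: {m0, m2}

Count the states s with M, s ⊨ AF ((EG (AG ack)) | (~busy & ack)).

AG ack: greatest fixpoint, start Z0 = {m3}, keep only states in Sat with every successor in Z. Already a fixed point.
Sat(AG ack) = {m3}
EG (AG ack): greatest fixpoint, start Z0 = {m3}, keep only states in Sat with some successor in Z. Already a fixed point.
Sat(EG (AG ack)) = {m3}
Sat(~busy) = {m1, m3, m4}
Sat(~busy & ack) = {m3}
Sat((EG (AG ack)) | (~busy & ack)) = {m3}
AF ((EG (AG ack)) | (~busy & ack)): least fixpoint, start Z0 = {m3}, add states with every successor in Z. Already a fixed point.
Sat(AF ((EG (AG ack)) | (~busy & ack))) = {m3}
|Sat(AF ((EG (AG ack)) | (~busy & ack)))| = |{m3}| = 1.

1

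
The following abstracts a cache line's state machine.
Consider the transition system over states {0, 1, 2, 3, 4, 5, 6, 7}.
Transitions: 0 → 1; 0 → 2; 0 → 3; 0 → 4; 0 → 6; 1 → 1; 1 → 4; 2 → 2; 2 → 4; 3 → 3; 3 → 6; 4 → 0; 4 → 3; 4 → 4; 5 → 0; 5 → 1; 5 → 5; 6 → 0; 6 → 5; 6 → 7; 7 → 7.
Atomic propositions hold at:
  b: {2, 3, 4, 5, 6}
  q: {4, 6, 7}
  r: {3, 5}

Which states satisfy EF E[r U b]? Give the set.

{0, 1, 2, 3, 4, 5, 6}

E[r U b]: least fixpoint, start Z0 = Sat(b) = {2, 3, 4, 5, 6}, add states in Sat(r) with some successor in Z. Already a fixed point.
Sat(E[r U b]) = {2, 3, 4, 5, 6}
EF E[r U b]: least fixpoint, start Z0 = {2, 3, 4, 5, 6}, add states with some successor in Z. Z1 = {0, 1, 2, 3, 4, 5, 6}; fixed.
Sat(EF E[r U b]) = {0, 1, 2, 3, 4, 5, 6}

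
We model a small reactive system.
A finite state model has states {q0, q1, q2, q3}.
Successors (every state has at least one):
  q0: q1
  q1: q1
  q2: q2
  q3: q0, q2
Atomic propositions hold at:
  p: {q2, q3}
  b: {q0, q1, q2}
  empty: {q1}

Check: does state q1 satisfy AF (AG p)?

No

AG p: greatest fixpoint, start Z0 = {q2, q3}, keep only states in Sat with every successor in Z. Z1 = {q2}; fixed.
Sat(AG p) = {q2}
AF (AG p): least fixpoint, start Z0 = {q2}, add states with every successor in Z. Already a fixed point.
Sat(AF (AG p)) = {q2}
q1 ∉ Sat(AF (AG p)) = {q2}, so the formula does not hold at q1.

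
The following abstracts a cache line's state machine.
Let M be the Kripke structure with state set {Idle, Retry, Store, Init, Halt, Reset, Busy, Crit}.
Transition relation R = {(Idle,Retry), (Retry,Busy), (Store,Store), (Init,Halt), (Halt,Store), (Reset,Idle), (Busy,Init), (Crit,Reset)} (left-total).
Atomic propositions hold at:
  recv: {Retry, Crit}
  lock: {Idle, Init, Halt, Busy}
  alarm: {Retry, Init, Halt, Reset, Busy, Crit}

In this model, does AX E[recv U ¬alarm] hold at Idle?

Sat(¬alarm) = {Idle, Store}
E[recv U ¬alarm]: least fixpoint, start Z0 = Sat(¬alarm) = {Idle, Store}, add states in Sat(recv) with some successor in Z. Already a fixed point.
Sat(E[recv U ¬alarm]) = {Idle, Store}
Sat(AX E[recv U ¬alarm]) = {s : every successor in {Idle, Store}} = {Store, Halt, Reset}
Idle ∉ Sat(AX E[recv U ¬alarm]) = {Store, Halt, Reset}, so the formula does not hold at Idle.

No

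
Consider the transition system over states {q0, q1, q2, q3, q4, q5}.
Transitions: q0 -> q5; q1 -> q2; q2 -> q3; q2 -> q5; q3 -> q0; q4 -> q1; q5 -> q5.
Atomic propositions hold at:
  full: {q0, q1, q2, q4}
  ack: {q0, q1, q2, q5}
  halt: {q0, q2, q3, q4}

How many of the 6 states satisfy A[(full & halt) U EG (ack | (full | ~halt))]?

Sat(full & halt) = {q0, q2, q4}
Sat(~halt) = {q1, q5}
Sat(full | ~halt) = {q0, q1, q2, q4, q5}
Sat(ack | (full | ~halt)) = {q0, q1, q2, q4, q5}
EG (ack | (full | ~halt)): greatest fixpoint, start Z0 = {q0, q1, q2, q4, q5}, keep only states in Sat with some successor in Z. Already a fixed point.
Sat(EG (ack | (full | ~halt))) = {q0, q1, q2, q4, q5}
A[(full & halt) U EG (ack | (full | ~halt))]: least fixpoint, start Z0 = Sat(EG (ack | (full | ~halt))) = {q0, q1, q2, q4, q5}, add states in Sat(full & halt) with every successor in Z. Already a fixed point.
Sat(A[(full & halt) U EG (ack | (full | ~halt))]) = {q0, q1, q2, q4, q5}
|Sat(A[(full & halt) U EG (ack | (full | ~halt))])| = |{q0, q1, q2, q4, q5}| = 5.

5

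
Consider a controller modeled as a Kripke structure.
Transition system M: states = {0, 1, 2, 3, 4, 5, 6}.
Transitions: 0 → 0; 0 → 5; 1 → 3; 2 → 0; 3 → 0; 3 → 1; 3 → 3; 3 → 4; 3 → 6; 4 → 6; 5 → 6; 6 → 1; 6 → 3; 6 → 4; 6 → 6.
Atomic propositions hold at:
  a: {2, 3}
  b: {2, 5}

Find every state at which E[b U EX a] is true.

Sat(EX a) = {s : some successor in {2, 3}} = {1, 3, 6}
E[b U EX a]: least fixpoint, start Z0 = Sat(EX a) = {1, 3, 6}, add states in Sat(b) with some successor in Z. Z1 = {1, 3, 5, 6}; fixed.
Sat(E[b U EX a]) = {1, 3, 5, 6}

{1, 3, 5, 6}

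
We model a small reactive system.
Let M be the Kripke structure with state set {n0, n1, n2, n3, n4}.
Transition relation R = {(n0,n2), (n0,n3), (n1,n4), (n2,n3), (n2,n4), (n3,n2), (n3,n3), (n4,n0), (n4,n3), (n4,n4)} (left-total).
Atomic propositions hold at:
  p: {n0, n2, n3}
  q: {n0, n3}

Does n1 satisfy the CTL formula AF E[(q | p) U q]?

Sat(q | p) = {n0, n2, n3}
E[(q | p) U q]: least fixpoint, start Z0 = Sat(q) = {n0, n3}, add states in Sat(q | p) with some successor in Z. Z1 = {n0, n2, n3}; fixed.
Sat(E[(q | p) U q]) = {n0, n2, n3}
AF E[(q | p) U q]: least fixpoint, start Z0 = {n0, n2, n3}, add states with every successor in Z. Already a fixed point.
Sat(AF E[(q | p) U q]) = {n0, n2, n3}
n1 ∉ Sat(AF E[(q | p) U q]) = {n0, n2, n3}, so the formula does not hold at n1.

No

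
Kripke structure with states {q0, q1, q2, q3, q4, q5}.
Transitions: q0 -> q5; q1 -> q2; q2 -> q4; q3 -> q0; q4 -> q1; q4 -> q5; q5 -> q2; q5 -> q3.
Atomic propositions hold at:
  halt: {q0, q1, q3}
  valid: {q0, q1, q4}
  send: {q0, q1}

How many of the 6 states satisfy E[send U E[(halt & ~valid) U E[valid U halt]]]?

Sat(~valid) = {q2, q3, q5}
Sat(halt & ~valid) = {q3}
E[valid U halt]: least fixpoint, start Z0 = Sat(halt) = {q0, q1, q3}, add states in Sat(valid) with some successor in Z. Z1 = {q0, q1, q3, q4}; fixed.
Sat(E[valid U halt]) = {q0, q1, q3, q4}
E[(halt & ~valid) U E[valid U halt]]: least fixpoint, start Z0 = Sat(E[valid U halt]) = {q0, q1, q3, q4}, add states in Sat(halt & ~valid) with some successor in Z. Already a fixed point.
Sat(E[(halt & ~valid) U E[valid U halt]]) = {q0, q1, q3, q4}
E[send U E[(halt & ~valid) U E[valid U halt]]]: least fixpoint, start Z0 = Sat(E[(halt & ~valid) U E[valid U halt]]) = {q0, q1, q3, q4}, add states in Sat(send) with some successor in Z. Already a fixed point.
Sat(E[send U E[(halt & ~valid) U E[valid U halt]]]) = {q0, q1, q3, q4}
|Sat(E[send U E[(halt & ~valid) U E[valid U halt]]])| = |{q0, q1, q3, q4}| = 4.

4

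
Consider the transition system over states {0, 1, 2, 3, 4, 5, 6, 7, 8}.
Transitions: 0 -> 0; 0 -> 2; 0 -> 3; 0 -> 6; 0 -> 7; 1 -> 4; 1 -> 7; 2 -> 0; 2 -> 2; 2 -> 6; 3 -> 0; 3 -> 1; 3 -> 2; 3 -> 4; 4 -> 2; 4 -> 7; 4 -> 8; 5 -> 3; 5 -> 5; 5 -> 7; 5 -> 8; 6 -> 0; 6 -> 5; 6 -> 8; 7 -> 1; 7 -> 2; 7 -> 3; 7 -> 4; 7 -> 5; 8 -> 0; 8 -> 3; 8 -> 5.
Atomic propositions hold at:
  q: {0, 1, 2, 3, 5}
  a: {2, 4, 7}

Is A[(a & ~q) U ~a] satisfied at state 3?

Yes

Sat(~q) = {4, 6, 7, 8}
Sat(a & ~q) = {4, 7}
Sat(~a) = {0, 1, 3, 5, 6, 8}
A[(a & ~q) U ~a]: least fixpoint, start Z0 = Sat(~a) = {0, 1, 3, 5, 6, 8}, add states in Sat(a & ~q) with every successor in Z. Already a fixed point.
Sat(A[(a & ~q) U ~a]) = {0, 1, 3, 5, 6, 8}
3 ∈ Sat(A[(a & ~q) U ~a]) = {0, 1, 3, 5, 6, 8}, so the formula holds at 3.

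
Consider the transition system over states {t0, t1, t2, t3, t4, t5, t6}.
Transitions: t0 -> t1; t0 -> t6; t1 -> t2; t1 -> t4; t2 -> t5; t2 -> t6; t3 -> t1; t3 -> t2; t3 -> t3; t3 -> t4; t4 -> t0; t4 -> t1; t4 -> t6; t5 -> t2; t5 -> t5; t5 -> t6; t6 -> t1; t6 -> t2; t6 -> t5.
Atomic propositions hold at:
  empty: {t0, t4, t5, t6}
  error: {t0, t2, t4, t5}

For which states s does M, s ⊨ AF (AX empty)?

Sat(AX empty) = {s : every successor in {t0, t4, t5, t6}} = {t2}
AF (AX empty): least fixpoint, start Z0 = {t2}, add states with every successor in Z. Already a fixed point.
Sat(AF (AX empty)) = {t2}

{t2}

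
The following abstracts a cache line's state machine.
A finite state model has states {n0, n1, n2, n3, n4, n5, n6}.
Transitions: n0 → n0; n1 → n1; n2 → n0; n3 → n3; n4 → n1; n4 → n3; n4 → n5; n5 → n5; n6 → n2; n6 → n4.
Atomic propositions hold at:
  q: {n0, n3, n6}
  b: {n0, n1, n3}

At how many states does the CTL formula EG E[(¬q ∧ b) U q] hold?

Sat(¬q) = {n1, n2, n4, n5}
Sat(¬q ∧ b) = {n1}
E[(¬q ∧ b) U q]: least fixpoint, start Z0 = Sat(q) = {n0, n3, n6}, add states in Sat(¬q ∧ b) with some successor in Z. Already a fixed point.
Sat(E[(¬q ∧ b) U q]) = {n0, n3, n6}
EG E[(¬q ∧ b) U q]: greatest fixpoint, start Z0 = {n0, n3, n6}, keep only states in Sat with some successor in Z. Z1 = {n0, n3}; fixed.
Sat(EG E[(¬q ∧ b) U q]) = {n0, n3}
|Sat(EG E[(¬q ∧ b) U q])| = |{n0, n3}| = 2.

2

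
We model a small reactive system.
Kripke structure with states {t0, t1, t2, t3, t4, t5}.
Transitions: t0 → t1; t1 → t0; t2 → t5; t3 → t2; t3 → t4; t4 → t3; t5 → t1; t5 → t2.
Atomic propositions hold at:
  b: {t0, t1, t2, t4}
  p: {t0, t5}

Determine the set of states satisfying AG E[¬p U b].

{t0, t1}

Sat(¬p) = {t1, t2, t3, t4}
E[¬p U b]: least fixpoint, start Z0 = Sat(b) = {t0, t1, t2, t4}, add states in Sat(¬p) with some successor in Z. Z1 = {t0, t1, t2, t3, t4}; fixed.
Sat(E[¬p U b]) = {t0, t1, t2, t3, t4}
AG E[¬p U b]: greatest fixpoint, start Z0 = {t0, t1, t2, t3, t4}, keep only states in Sat with every successor in Z. Z1 = {t0, t1, t3, t4}; Z2 = {t0, t1, t4}; Z3 = {t0, t1}; fixed.
Sat(AG E[¬p U b]) = {t0, t1}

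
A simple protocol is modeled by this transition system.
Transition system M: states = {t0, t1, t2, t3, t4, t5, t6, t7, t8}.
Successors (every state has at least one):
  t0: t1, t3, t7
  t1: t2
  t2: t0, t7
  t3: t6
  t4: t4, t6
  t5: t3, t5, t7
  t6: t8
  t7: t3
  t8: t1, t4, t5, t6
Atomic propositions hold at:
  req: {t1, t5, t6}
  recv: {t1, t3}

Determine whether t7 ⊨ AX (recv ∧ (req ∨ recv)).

Sat(req ∨ recv) = {t1, t3, t5, t6}
Sat(recv ∧ (req ∨ recv)) = {t1, t3}
Sat(AX (recv ∧ (req ∨ recv))) = {s : every successor in {t1, t3}} = {t7}
t7 ∈ Sat(AX (recv ∧ (req ∨ recv))) = {t7}, so the formula holds at t7.

Yes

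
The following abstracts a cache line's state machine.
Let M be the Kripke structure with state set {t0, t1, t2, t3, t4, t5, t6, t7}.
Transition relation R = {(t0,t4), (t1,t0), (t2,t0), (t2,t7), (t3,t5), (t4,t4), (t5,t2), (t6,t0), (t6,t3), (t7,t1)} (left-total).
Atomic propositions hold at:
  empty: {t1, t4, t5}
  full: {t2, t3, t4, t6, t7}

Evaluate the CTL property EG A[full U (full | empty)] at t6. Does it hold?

Sat(full | empty) = {t1, t2, t3, t4, t5, t6, t7}
A[full U (full | empty)]: least fixpoint, start Z0 = Sat((full | empty)) = {t1, t2, t3, t4, t5, t6, t7}, add states in Sat(full) with every successor in Z. Already a fixed point.
Sat(A[full U (full | empty)]) = {t1, t2, t3, t4, t5, t6, t7}
EG A[full U (full | empty)]: greatest fixpoint, start Z0 = {t1, t2, t3, t4, t5, t6, t7}, keep only states in Sat with some successor in Z. Z1 = {t2, t3, t4, t5, t6, t7}; Z2 = {t2, t3, t4, t5, t6}; Z3 = {t3, t4, t5, t6}; Z4 = {t3, t4, t6}; Z5 = {t4, t6}; Z6 = {t4}; fixed.
Sat(EG A[full U (full | empty)]) = {t4}
t6 ∉ Sat(EG A[full U (full | empty)]) = {t4}, so the formula does not hold at t6.

No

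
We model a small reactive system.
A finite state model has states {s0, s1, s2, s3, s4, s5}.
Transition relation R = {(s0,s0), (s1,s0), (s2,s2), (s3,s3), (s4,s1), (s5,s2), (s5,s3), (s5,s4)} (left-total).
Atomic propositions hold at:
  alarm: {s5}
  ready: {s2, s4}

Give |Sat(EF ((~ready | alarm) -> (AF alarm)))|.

3

Sat(~ready) = {s0, s1, s3, s5}
Sat(~ready | alarm) = {s0, s1, s3, s5}
AF alarm: least fixpoint, start Z0 = {s5}, add states with every successor in Z. Already a fixed point.
Sat(AF alarm) = {s5}
Sat((~ready | alarm) -> (AF alarm)) = {s2, s4, s5}
EF ((~ready | alarm) -> (AF alarm)): least fixpoint, start Z0 = {s2, s4, s5}, add states with some successor in Z. Already a fixed point.
Sat(EF ((~ready | alarm) -> (AF alarm))) = {s2, s4, s5}
|Sat(EF ((~ready | alarm) -> (AF alarm)))| = |{s2, s4, s5}| = 3.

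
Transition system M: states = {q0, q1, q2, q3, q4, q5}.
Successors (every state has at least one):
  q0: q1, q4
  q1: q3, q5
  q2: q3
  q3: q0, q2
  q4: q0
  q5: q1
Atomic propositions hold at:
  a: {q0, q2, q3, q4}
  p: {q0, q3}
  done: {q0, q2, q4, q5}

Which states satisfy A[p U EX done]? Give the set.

Sat(EX done) = {s : some successor in {q0, q2, q4, q5}} = {q0, q1, q3, q4}
A[p U EX done]: least fixpoint, start Z0 = Sat(EX done) = {q0, q1, q3, q4}, add states in Sat(p) with every successor in Z. Already a fixed point.
Sat(A[p U EX done]) = {q0, q1, q3, q4}

{q0, q1, q3, q4}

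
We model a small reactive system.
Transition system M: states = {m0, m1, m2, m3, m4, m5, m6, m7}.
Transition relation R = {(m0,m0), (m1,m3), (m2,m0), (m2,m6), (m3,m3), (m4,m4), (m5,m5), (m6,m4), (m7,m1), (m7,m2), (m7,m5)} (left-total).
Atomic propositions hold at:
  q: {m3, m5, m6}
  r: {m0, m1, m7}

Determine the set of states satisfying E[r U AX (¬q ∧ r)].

{m0}

Sat(¬q) = {m0, m1, m2, m4, m7}
Sat(¬q ∧ r) = {m0, m1, m7}
Sat(AX (¬q ∧ r)) = {s : every successor in {m0, m1, m7}} = {m0}
E[r U AX (¬q ∧ r)]: least fixpoint, start Z0 = Sat(AX (¬q ∧ r)) = {m0}, add states in Sat(r) with some successor in Z. Already a fixed point.
Sat(E[r U AX (¬q ∧ r)]) = {m0}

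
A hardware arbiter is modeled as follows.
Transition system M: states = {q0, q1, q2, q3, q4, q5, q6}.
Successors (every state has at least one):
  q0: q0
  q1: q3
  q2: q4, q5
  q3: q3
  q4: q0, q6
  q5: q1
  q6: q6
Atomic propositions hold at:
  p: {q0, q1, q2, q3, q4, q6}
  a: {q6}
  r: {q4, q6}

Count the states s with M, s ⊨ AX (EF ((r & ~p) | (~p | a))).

2

Sat(~p) = {q5}
Sat(r & ~p) = ∅
Sat(~p | a) = {q5, q6}
Sat((r & ~p) | (~p | a)) = {q5, q6}
EF ((r & ~p) | (~p | a)): least fixpoint, start Z0 = {q5, q6}, add states with some successor in Z. Z1 = {q2, q4, q5, q6}; fixed.
Sat(EF ((r & ~p) | (~p | a))) = {q2, q4, q5, q6}
Sat(AX (EF ((r & ~p) | (~p | a)))) = {s : every successor in {q2, q4, q5, q6}} = {q2, q6}
|Sat(AX (EF ((r & ~p) | (~p | a))))| = |{q2, q6}| = 2.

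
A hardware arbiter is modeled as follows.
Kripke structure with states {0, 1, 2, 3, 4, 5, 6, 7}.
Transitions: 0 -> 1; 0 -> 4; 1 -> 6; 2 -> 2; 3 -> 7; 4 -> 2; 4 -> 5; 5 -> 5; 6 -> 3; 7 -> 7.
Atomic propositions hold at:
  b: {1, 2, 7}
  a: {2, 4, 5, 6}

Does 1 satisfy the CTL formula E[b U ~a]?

Sat(~a) = {0, 1, 3, 7}
E[b U ~a]: least fixpoint, start Z0 = Sat(~a) = {0, 1, 3, 7}, add states in Sat(b) with some successor in Z. Already a fixed point.
Sat(E[b U ~a]) = {0, 1, 3, 7}
1 ∈ Sat(E[b U ~a]) = {0, 1, 3, 7}, so the formula holds at 1.

Yes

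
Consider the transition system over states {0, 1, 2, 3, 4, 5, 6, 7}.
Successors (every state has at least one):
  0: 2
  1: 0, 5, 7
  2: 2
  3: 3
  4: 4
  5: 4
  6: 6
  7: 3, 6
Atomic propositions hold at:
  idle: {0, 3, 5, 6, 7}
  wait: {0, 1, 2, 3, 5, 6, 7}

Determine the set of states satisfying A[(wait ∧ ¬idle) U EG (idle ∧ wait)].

{3, 6, 7}

Sat(¬idle) = {1, 2, 4}
Sat(wait ∧ ¬idle) = {1, 2}
Sat(idle ∧ wait) = {0, 3, 5, 6, 7}
EG (idle ∧ wait): greatest fixpoint, start Z0 = {0, 3, 5, 6, 7}, keep only states in Sat with some successor in Z. Z1 = {3, 6, 7}; fixed.
Sat(EG (idle ∧ wait)) = {3, 6, 7}
A[(wait ∧ ¬idle) U EG (idle ∧ wait)]: least fixpoint, start Z0 = Sat(EG (idle ∧ wait)) = {3, 6, 7}, add states in Sat(wait ∧ ¬idle) with every successor in Z. Already a fixed point.
Sat(A[(wait ∧ ¬idle) U EG (idle ∧ wait)]) = {3, 6, 7}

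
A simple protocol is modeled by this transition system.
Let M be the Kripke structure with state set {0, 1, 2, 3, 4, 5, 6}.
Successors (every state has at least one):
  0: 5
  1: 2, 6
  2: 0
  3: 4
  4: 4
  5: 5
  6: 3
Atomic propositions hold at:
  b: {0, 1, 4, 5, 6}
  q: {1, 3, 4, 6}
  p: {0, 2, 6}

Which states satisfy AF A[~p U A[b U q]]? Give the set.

{1, 3, 4, 6}

Sat(~p) = {1, 3, 4, 5}
A[b U q]: least fixpoint, start Z0 = Sat(q) = {1, 3, 4, 6}, add states in Sat(b) with every successor in Z. Already a fixed point.
Sat(A[b U q]) = {1, 3, 4, 6}
A[~p U A[b U q]]: least fixpoint, start Z0 = Sat(A[b U q]) = {1, 3, 4, 6}, add states in Sat(~p) with every successor in Z. Already a fixed point.
Sat(A[~p U A[b U q]]) = {1, 3, 4, 6}
AF A[~p U A[b U q]]: least fixpoint, start Z0 = {1, 3, 4, 6}, add states with every successor in Z. Already a fixed point.
Sat(AF A[~p U A[b U q]]) = {1, 3, 4, 6}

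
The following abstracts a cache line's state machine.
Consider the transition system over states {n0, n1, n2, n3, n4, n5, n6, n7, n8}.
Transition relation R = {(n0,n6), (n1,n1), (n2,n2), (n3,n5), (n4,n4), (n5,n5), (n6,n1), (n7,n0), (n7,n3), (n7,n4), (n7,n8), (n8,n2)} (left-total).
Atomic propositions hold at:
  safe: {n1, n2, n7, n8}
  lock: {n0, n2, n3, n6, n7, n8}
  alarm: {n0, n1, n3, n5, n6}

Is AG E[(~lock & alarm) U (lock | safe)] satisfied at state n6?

Yes

Sat(~lock) = {n1, n4, n5}
Sat(~lock & alarm) = {n1, n5}
Sat(lock | safe) = {n0, n1, n2, n3, n6, n7, n8}
E[(~lock & alarm) U (lock | safe)]: least fixpoint, start Z0 = Sat((lock | safe)) = {n0, n1, n2, n3, n6, n7, n8}, add states in Sat(~lock & alarm) with some successor in Z. Already a fixed point.
Sat(E[(~lock & alarm) U (lock | safe)]) = {n0, n1, n2, n3, n6, n7, n8}
AG E[(~lock & alarm) U (lock | safe)]: greatest fixpoint, start Z0 = {n0, n1, n2, n3, n6, n7, n8}, keep only states in Sat with every successor in Z. Z1 = {n0, n1, n2, n6, n8}; fixed.
Sat(AG E[(~lock & alarm) U (lock | safe)]) = {n0, n1, n2, n6, n8}
n6 ∈ Sat(AG E[(~lock & alarm) U (lock | safe)]) = {n0, n1, n2, n6, n8}, so the formula holds at n6.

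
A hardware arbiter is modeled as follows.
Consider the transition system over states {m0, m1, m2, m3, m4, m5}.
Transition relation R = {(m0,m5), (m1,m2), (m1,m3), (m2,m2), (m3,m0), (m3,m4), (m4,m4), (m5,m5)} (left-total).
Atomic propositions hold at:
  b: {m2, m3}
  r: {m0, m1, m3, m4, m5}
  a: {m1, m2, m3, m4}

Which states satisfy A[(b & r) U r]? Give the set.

{m0, m1, m3, m4, m5}

Sat(b & r) = {m3}
A[(b & r) U r]: least fixpoint, start Z0 = Sat(r) = {m0, m1, m3, m4, m5}, add states in Sat(b & r) with every successor in Z. Already a fixed point.
Sat(A[(b & r) U r]) = {m0, m1, m3, m4, m5}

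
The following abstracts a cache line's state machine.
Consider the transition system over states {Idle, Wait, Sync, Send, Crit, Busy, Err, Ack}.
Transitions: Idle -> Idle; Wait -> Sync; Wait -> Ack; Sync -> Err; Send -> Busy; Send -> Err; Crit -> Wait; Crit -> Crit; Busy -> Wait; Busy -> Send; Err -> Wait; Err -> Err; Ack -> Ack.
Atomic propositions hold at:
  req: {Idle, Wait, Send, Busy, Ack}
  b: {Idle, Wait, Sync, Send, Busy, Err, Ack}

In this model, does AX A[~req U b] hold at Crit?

Sat(~req) = {Sync, Crit, Err}
A[~req U b]: least fixpoint, start Z0 = Sat(b) = {Idle, Wait, Sync, Send, Busy, Err, Ack}, add states in Sat(~req) with every successor in Z. Already a fixed point.
Sat(A[~req U b]) = {Idle, Wait, Sync, Send, Busy, Err, Ack}
Sat(AX A[~req U b]) = {s : every successor in {Idle, Wait, Sync, Send, Busy, Err, Ack}} = {Idle, Wait, Sync, Send, Busy, Err, Ack}
Crit ∉ Sat(AX A[~req U b]) = {Idle, Wait, Sync, Send, Busy, Err, Ack}, so the formula does not hold at Crit.

No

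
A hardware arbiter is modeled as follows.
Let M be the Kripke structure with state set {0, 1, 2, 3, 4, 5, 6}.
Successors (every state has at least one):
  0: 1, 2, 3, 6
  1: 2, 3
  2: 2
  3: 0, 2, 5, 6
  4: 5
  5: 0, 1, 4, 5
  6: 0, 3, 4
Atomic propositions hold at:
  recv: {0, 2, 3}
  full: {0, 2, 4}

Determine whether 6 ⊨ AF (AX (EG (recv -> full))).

No

Sat(recv -> full) = {0, 1, 2, 4, 5, 6}
EG (recv -> full): greatest fixpoint, start Z0 = {0, 1, 2, 4, 5, 6}, keep only states in Sat with some successor in Z. Already a fixed point.
Sat(EG (recv -> full)) = {0, 1, 2, 4, 5, 6}
Sat(AX (EG (recv -> full))) = {s : every successor in {0, 1, 2, 4, 5, 6}} = {2, 3, 4, 5}
AF (AX (EG (recv -> full))): least fixpoint, start Z0 = {2, 3, 4, 5}, add states with every successor in Z. Z1 = {1, 2, 3, 4, 5}; fixed.
Sat(AF (AX (EG (recv -> full)))) = {1, 2, 3, 4, 5}
6 ∉ Sat(AF (AX (EG (recv -> full)))) = {1, 2, 3, 4, 5}, so the formula does not hold at 6.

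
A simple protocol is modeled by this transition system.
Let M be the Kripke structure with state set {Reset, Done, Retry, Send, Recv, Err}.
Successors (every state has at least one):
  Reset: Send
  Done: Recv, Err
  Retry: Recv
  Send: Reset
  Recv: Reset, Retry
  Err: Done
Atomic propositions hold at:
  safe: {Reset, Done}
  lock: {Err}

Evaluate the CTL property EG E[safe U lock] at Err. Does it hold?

Yes

E[safe U lock]: least fixpoint, start Z0 = Sat(lock) = {Err}, add states in Sat(safe) with some successor in Z. Z1 = {Done, Err}; fixed.
Sat(E[safe U lock]) = {Done, Err}
EG E[safe U lock]: greatest fixpoint, start Z0 = {Done, Err}, keep only states in Sat with some successor in Z. Already a fixed point.
Sat(EG E[safe U lock]) = {Done, Err}
Err ∈ Sat(EG E[safe U lock]) = {Done, Err}, so the formula holds at Err.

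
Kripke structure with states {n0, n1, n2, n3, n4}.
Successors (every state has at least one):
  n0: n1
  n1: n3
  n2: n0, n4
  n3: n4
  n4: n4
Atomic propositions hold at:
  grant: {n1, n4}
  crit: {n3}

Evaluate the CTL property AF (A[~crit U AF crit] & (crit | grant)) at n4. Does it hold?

No

Sat(~crit) = {n0, n1, n2, n4}
AF crit: least fixpoint, start Z0 = {n3}, add states with every successor in Z. Z1 = {n1, n3}; Z2 = {n0, n1, n3}; fixed.
Sat(AF crit) = {n0, n1, n3}
A[~crit U AF crit]: least fixpoint, start Z0 = Sat(AF crit) = {n0, n1, n3}, add states in Sat(~crit) with every successor in Z. Already a fixed point.
Sat(A[~crit U AF crit]) = {n0, n1, n3}
Sat(crit | grant) = {n1, n3, n4}
Sat(A[~crit U AF crit] & (crit | grant)) = {n1, n3}
AF (A[~crit U AF crit] & (crit | grant)): least fixpoint, start Z0 = {n1, n3}, add states with every successor in Z. Z1 = {n0, n1, n3}; fixed.
Sat(AF (A[~crit U AF crit] & (crit | grant))) = {n0, n1, n3}
n4 ∉ Sat(AF (A[~crit U AF crit] & (crit | grant))) = {n0, n1, n3}, so the formula does not hold at n4.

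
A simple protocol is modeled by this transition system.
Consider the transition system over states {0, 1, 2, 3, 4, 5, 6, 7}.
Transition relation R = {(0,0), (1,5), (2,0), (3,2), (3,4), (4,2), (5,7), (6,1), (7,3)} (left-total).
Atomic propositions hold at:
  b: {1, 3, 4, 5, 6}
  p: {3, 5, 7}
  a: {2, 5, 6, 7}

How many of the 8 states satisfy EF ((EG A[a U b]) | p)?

A[a U b]: least fixpoint, start Z0 = Sat(b) = {1, 3, 4, 5, 6}, add states in Sat(a) with every successor in Z. Z1 = {1, 3, 4, 5, 6, 7}; fixed.
Sat(A[a U b]) = {1, 3, 4, 5, 6, 7}
EG A[a U b]: greatest fixpoint, start Z0 = {1, 3, 4, 5, 6, 7}, keep only states in Sat with some successor in Z. Z1 = {1, 3, 5, 6, 7}; Z2 = {1, 5, 6, 7}; Z3 = {1, 5, 6}; Z4 = {1, 6}; Z5 = {6}; Z6 = ∅; fixed.
Sat(EG A[a U b]) = ∅
Sat((EG A[a U b]) | p) = {3, 5, 7}
EF ((EG A[a U b]) | p): least fixpoint, start Z0 = {3, 5, 7}, add states with some successor in Z. Z1 = {1, 3, 5, 7}; Z2 = {1, 3, 5, 6, 7}; fixed.
Sat(EF ((EG A[a U b]) | p)) = {1, 3, 5, 6, 7}
|Sat(EF ((EG A[a U b]) | p))| = |{1, 3, 5, 6, 7}| = 5.

5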